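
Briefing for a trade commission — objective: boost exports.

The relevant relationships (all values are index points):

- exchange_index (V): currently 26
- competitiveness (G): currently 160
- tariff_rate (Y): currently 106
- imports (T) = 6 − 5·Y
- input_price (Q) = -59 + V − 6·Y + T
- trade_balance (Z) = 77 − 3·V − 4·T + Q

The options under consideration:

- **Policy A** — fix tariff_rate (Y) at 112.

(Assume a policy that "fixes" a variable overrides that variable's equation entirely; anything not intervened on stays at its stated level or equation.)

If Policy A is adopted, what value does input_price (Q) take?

-1259

Policy A (Y := 112):
  V = 26
  Y = 112
  T = 6 − 5·112 = -554
  Q = -59 + 26 − 6·112 + (-554) = -1259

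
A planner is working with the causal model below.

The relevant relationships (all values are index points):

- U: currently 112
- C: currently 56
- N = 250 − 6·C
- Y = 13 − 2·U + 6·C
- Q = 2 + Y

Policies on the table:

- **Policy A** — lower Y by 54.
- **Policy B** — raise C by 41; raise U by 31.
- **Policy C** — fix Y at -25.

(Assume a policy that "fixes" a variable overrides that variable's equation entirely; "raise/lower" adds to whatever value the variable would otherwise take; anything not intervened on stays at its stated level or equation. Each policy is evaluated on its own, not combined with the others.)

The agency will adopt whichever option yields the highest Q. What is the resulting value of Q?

Policy A (Y − 54):
  U = 112
  C = 56
  Y = 13 − 2·112 + 6·56 (−54 from intervention) = 71
  Q = 2 + 71 = 73
Policy B (C + 41, U + 31):
  U = 112 + 31 = 143
  C = 56 + 41 = 97
  Y = 13 − 2·143 + 6·97 = 309
  Q = 2 + 309 = 311
Policy C (Y := -25):
  U = 112
  C = 56
  Y = -25
  Q = 2 + (-25) = -23
Comparing — Policy A: Q=73, Policy B: Q=311, Policy C: Q=-23. Highest is 311 (Policy B).

311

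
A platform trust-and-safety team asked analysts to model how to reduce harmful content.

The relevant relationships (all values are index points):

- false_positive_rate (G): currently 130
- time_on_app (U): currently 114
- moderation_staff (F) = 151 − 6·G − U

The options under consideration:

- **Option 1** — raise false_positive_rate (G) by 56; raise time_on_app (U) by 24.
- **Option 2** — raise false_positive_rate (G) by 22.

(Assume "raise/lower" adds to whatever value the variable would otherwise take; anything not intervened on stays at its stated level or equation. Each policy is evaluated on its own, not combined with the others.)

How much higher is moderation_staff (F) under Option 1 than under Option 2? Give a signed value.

Option 1 (G + 56, U + 24):
  G = 130 + 56 = 186
  U = 114 + 24 = 138
  F = 151 − 6·186 − 138 = -1103
Option 2 (G + 22):
  G = 130 + 22 = 152
  U = 114
  F = 151 − 6·152 − 114 = -875
F: -1103 − (-875) = -228

-228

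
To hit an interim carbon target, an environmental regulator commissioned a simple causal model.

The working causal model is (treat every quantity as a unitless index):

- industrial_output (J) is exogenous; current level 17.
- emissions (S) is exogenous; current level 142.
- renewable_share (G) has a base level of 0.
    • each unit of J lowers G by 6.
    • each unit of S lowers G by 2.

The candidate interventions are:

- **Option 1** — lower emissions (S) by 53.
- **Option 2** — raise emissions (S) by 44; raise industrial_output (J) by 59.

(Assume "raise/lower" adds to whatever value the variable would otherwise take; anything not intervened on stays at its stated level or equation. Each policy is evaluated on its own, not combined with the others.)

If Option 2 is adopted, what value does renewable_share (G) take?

Option 2 (S + 44, J + 59):
  J = 17 + 59 = 76
  S = 142 + 44 = 186
  G = 0 − 6·76 − 2·186 = -828

-828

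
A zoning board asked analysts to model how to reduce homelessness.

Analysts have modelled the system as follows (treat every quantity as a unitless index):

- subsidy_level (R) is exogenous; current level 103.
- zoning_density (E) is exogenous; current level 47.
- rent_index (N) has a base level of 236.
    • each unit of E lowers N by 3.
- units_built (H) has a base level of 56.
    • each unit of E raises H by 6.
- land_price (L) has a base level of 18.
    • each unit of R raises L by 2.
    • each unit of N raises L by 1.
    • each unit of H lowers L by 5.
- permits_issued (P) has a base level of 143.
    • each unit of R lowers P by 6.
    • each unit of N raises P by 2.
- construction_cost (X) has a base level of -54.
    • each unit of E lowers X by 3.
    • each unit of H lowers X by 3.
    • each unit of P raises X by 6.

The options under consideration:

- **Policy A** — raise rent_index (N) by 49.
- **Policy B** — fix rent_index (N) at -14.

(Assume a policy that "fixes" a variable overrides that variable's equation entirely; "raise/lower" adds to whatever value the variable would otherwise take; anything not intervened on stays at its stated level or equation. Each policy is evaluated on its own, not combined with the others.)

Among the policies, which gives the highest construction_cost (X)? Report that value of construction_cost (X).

Policy A (N + 49):
  R = 103
  E = 47
  N = 236 − 3·47 (+49 from intervention) = 144
  H = 56 + 6·47 = 338
  P = 143 − 6·103 + 2·144 = -187
  X = -54 − 3·47 − 3·338 + 6·(-187) = -2331
Policy B (N := -14):
  R = 103
  E = 47
  N = -14
  H = 56 + 6·47 = 338
  P = 143 − 6·103 + 2·(-14) = -503
  X = -54 − 3·47 − 3·338 + 6·(-503) = -4227
Comparing — Policy A: X=-2331, Policy B: X=-4227. Highest is -2331 (Policy A).

-2331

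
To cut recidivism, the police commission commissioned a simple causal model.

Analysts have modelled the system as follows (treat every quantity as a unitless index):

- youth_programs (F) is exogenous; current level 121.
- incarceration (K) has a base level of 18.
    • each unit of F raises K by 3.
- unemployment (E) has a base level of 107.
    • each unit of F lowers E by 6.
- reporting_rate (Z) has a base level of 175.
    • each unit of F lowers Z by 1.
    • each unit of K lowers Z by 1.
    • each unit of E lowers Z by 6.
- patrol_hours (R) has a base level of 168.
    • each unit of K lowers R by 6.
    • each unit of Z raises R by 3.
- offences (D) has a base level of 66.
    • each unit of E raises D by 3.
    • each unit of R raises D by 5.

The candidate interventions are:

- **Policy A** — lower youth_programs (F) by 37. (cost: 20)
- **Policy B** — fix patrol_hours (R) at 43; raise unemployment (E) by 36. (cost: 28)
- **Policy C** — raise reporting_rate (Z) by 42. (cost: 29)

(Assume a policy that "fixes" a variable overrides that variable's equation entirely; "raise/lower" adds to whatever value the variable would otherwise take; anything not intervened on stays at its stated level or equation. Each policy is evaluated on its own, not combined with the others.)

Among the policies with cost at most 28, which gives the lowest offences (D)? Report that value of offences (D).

-1468

Policy A (F − 37):
  F = 121 − 37 = 84
  K = 18 + 3·84 = 270
  E = 107 − 6·84 = -397
  Z = 175 − 84 − 270 − 6·(-397) = 2203
  R = 168 − 6·270 + 3·2203 = 5157
  D = 66 + 3·(-397) + 5·5157 = 24660
Policy B (R := 43, E + 36):
  F = 121
  K = 18 + 3·121 = 381
  E = 107 − 6·121 (+36 from intervention) = -583
  Z = 175 − 121 − 381 − 6·(-583) = 3171
  R = 43
  D = 66 + 3·(-583) + 5·43 = -1468
Comparing — Policy A: D=24660, Policy B: D=-1468. Lowest is -1468 (Policy B).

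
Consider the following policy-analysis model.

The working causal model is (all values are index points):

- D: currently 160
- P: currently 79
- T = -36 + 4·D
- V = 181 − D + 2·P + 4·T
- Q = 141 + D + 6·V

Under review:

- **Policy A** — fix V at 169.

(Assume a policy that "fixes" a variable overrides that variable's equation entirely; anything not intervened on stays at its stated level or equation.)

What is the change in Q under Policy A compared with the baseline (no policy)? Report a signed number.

-14556

Baseline:
  D = 160
  P = 79
  T = -36 + 4·160 = 604
  V = 181 − 160 + 2·79 + 4·604 = 2595
  Q = 141 + 160 + 6·2595 = 15871
Policy A (V := 169):
  D = 160
  P = 79
  T = -36 + 4·160 = 604
  V = 169
  Q = 141 + 160 + 6·169 = 1315
Change in Q: 1315 − 15871 = -14556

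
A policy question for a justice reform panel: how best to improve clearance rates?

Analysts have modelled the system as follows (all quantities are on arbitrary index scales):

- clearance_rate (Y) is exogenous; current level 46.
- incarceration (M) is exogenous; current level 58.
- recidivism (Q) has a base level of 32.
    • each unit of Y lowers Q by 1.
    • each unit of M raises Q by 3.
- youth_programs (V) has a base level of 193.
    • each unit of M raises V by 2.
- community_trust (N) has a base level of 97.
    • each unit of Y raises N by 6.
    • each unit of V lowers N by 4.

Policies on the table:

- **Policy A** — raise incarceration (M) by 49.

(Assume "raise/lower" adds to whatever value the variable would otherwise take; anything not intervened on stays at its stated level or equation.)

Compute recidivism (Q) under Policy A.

307

Policy A (M + 49):
  Y = 46
  M = 58 + 49 = 107
  Q = 32 − 46 + 3·107 = 307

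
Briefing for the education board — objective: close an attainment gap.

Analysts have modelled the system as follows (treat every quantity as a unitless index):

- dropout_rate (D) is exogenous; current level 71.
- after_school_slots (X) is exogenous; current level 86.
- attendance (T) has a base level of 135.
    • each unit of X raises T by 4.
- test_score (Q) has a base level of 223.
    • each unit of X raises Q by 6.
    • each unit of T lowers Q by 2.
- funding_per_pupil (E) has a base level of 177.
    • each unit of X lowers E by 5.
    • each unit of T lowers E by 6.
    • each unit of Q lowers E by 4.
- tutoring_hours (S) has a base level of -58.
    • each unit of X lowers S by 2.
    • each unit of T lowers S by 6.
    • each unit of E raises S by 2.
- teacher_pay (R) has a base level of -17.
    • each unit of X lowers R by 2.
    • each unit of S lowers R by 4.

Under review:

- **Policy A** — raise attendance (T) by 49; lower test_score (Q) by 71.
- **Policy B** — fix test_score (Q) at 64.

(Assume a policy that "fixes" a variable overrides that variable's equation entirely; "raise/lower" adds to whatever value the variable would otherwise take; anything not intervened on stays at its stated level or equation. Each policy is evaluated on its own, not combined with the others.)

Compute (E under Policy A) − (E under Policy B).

1514

Policy A (T + 49, Q − 71):
  X = 86
  T = 135 + 4·86 (+49 from intervention) = 528
  Q = 223 + 6·86 − 2·528 (−71 from intervention) = -388
  E = 177 − 5·86 − 6·528 − 4·(-388) = -1869
Policy B (Q := 64):
  X = 86
  T = 135 + 4·86 = 479
  Q = 64
  E = 177 − 5·86 − 6·479 − 4·64 = -3383
E: -1869 − (-3383) = 1514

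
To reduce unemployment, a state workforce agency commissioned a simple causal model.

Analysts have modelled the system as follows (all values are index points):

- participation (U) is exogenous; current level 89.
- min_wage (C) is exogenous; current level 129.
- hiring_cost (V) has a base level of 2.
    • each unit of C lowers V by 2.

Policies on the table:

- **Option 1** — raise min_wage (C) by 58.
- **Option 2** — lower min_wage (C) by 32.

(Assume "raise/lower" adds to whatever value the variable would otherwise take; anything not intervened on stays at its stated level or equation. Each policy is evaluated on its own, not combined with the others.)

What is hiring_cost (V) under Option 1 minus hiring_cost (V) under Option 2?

-180

Option 1 (C + 58):
  C = 129 + 58 = 187
  V = 2 − 2·187 = -372
Option 2 (C − 32):
  C = 129 − 32 = 97
  V = 2 − 2·97 = -192
V: -372 − (-192) = -180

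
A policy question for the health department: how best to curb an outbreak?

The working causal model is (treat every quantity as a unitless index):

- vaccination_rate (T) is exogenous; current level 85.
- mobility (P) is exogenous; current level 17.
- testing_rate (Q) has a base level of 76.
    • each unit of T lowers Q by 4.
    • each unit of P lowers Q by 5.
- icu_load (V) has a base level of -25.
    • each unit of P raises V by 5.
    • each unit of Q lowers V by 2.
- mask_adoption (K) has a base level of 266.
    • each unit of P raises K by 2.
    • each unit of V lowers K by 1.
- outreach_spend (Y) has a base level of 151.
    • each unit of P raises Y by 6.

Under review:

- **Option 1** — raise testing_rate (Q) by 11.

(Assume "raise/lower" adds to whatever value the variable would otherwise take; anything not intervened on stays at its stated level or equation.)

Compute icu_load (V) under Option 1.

736

Option 1 (Q + 11):
  T = 85
  P = 17
  Q = 76 − 4·85 − 5·17 (+11 from intervention) = -338
  V = -25 + 5·17 − 2·(-338) = 736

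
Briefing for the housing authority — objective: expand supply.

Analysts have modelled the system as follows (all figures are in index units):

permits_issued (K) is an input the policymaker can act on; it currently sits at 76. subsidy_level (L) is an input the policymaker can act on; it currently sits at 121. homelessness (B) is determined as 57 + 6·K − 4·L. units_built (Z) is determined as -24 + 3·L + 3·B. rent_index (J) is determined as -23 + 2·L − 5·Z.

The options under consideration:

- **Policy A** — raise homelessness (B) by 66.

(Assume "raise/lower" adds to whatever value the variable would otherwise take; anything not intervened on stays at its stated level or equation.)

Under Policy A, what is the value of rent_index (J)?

Policy A (B + 66):
  K = 76
  L = 121
  B = 57 + 6·76 − 4·121 (+66 from intervention) = 95
  Z = -24 + 3·121 + 3·95 = 624
  J = -23 + 2·121 − 5·624 = -2901

-2901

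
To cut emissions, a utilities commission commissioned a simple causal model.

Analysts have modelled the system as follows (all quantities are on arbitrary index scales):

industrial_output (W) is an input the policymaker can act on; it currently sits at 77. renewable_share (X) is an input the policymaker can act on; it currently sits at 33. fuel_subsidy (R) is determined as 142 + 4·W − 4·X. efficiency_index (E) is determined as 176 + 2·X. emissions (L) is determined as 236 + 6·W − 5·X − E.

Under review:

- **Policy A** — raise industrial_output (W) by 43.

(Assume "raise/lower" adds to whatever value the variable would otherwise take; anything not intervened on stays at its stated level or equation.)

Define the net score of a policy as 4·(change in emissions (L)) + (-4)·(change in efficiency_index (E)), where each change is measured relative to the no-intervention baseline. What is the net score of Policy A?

Baseline:
  W = 77
  X = 33
  E = 176 + 2·33 = 242
  L = 236 + 6·77 − 5·33 − 242 = 291
Policy A (W + 43):
  W = 77 + 43 = 120
  X = 33
  E = 176 + 2·33 = 242
  L = 236 + 6·120 − 5·33 − 242 = 549
ΔL = 549 − 291 = 258; ΔE = 242 − 242 = 0
Score = 4·258 + (-4)·0 = 1032

1032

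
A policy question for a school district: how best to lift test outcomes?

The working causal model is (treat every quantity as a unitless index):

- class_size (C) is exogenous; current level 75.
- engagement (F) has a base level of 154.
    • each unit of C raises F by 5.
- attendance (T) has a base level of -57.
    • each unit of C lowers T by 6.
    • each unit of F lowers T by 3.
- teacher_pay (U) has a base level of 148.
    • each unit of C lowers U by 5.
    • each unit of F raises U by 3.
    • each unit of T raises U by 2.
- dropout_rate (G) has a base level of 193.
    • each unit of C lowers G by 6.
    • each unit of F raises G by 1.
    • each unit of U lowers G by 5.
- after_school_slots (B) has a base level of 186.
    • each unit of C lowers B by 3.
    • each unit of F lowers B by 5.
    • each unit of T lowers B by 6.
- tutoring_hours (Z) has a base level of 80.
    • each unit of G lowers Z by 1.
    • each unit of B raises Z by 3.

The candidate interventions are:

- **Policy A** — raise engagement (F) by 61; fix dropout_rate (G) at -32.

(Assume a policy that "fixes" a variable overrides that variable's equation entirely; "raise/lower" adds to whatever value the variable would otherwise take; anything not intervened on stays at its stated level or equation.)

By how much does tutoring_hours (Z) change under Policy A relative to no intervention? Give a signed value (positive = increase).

Baseline:
  C = 75
  F = 154 + 5·75 = 529
  T = -57 − 6·75 − 3·529 = -2094
  U = 148 − 5·75 + 3·529 + 2·(-2094) = -2828
  G = 193 − 6·75 + 529 − 5·(-2828) = 14412
  B = 186 − 3·75 − 5·529 − 6·(-2094) = 9880
  Z = 80 − 14412 + 3·9880 = 15308
Policy A (F + 61, G := -32):
  C = 75
  F = 154 + 5·75 (+61 from intervention) = 590
  T = -57 − 6·75 − 3·590 = -2277
  U = 148 − 5·75 + 3·590 + 2·(-2277) = -3011
  G = -32
  B = 186 − 3·75 − 5·590 − 6·(-2277) = 10673
  Z = 80 − (-32) + 3·10673 = 32131
Change in Z: 32131 − 15308 = 16823

16823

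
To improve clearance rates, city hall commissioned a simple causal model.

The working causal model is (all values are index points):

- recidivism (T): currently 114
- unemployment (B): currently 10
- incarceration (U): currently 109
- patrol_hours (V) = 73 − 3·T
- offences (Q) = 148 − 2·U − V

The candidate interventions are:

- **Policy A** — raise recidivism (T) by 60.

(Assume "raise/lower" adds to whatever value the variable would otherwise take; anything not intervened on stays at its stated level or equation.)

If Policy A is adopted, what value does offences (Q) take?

Policy A (T + 60):
  T = 114 + 60 = 174
  U = 109
  V = 73 − 3·174 = -449
  Q = 148 − 2·109 − (-449) = 379

379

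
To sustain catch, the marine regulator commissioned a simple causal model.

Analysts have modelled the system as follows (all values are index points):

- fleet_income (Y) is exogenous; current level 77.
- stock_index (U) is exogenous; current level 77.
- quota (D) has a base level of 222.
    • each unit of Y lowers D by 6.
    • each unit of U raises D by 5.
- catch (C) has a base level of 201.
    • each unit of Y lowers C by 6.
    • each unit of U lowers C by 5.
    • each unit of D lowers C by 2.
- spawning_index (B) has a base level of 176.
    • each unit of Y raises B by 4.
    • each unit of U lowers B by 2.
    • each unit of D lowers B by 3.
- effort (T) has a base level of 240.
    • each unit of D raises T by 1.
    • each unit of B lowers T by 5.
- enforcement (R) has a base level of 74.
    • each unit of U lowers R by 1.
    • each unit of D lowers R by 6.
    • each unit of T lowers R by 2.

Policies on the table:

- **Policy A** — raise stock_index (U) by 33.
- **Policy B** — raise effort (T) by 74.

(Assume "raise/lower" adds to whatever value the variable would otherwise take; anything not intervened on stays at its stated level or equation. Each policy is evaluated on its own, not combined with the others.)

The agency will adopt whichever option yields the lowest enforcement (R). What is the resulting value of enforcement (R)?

-9656

Policy A (U + 33):
  Y = 77
  U = 77 + 33 = 110
  D = 222 − 6·77 + 5·110 = 310
  B = 176 + 4·77 − 2·110 − 3·310 = -666
  T = 240 + 310 − 5·(-666) = 3880
  R = 74 − 110 − 6·310 − 2·3880 = -9656
Policy B (T + 74):
  Y = 77
  U = 77
  D = 222 − 6·77 + 5·77 = 145
  B = 176 + 4·77 − 2·77 − 3·145 = -105
  T = 240 + 145 − 5·(-105) (+74 from intervention) = 984
  R = 74 − 77 − 6·145 − 2·984 = -2841
Comparing — Policy A: R=-9656, Policy B: R=-2841. Lowest is -9656 (Policy A).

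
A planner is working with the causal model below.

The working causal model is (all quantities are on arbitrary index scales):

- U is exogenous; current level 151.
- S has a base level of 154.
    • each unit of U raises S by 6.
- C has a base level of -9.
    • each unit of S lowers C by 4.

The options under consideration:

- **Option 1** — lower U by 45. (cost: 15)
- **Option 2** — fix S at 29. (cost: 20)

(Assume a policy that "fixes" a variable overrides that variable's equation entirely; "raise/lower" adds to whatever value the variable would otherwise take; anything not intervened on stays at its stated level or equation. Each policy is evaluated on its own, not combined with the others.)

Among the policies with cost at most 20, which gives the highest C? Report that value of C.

Option 1 (U − 45):
  U = 151 − 45 = 106
  S = 154 + 6·106 = 790
  C = -9 − 4·790 = -3169
Option 2 (S := 29):
  U = 151
  S = 29
  C = -9 − 4·29 = -125
Comparing — Option 1: C=-3169, Option 2: C=-125. Highest is -125 (Option 2).

-125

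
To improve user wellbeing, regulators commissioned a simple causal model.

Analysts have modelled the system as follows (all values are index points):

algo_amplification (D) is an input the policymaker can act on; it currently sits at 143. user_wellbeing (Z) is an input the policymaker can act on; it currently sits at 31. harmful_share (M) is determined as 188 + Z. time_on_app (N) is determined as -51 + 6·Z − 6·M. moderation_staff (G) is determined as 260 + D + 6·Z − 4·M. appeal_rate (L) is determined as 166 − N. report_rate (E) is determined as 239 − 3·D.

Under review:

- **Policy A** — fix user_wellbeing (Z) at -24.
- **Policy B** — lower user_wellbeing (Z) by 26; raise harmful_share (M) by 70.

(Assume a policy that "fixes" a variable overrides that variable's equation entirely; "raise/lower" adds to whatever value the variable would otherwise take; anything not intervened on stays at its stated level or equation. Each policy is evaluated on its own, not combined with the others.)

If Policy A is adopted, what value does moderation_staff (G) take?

Policy A (Z := -24):
  D = 143
  Z = -24
  M = 188 + (-24) = 164
  G = 260 + 143 + 6·(-24) − 4·164 = -397

-397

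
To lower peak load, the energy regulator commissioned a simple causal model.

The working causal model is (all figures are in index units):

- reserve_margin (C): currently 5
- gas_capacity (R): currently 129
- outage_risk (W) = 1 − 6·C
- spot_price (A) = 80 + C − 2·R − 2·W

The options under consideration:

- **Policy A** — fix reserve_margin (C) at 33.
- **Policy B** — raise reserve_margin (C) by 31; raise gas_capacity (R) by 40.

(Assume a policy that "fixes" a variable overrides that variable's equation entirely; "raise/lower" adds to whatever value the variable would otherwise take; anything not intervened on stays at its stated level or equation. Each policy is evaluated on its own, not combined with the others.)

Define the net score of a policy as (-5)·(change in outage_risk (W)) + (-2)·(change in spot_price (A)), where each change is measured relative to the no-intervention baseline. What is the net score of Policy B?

Baseline:
  C = 5
  R = 129
  W = 1 − 6·5 = -29
  A = 80 + 5 − 2·129 − 2·(-29) = -115
Policy B (C + 31, R + 40):
  C = 5 + 31 = 36
  R = 129 + 40 = 169
  W = 1 − 6·36 = -215
  A = 80 + 36 − 2·169 − 2·(-215) = 208
ΔW = -215 − (-29) = -186; ΔA = 208 − (-115) = 323
Score = (-5)·(-186) + (-2)·323 = 284

284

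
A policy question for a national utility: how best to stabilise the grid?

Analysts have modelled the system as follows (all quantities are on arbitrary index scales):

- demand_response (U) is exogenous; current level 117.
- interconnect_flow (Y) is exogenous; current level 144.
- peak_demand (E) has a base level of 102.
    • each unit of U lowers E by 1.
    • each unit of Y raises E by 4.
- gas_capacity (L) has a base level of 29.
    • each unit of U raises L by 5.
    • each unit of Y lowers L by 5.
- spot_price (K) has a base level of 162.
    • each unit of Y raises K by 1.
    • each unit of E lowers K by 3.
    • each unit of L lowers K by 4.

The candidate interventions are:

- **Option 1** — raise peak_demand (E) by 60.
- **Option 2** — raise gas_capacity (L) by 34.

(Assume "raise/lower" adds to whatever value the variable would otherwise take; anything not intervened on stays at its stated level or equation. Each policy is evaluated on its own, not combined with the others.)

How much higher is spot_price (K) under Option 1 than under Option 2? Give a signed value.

-44

Option 1 (E + 60):
  U = 117
  Y = 144
  E = 102 − 117 + 4·144 (+60 from intervention) = 621
  L = 29 + 5·117 − 5·144 = -106
  K = 162 + 144 − 3·621 − 4·(-106) = -1133
Option 2 (L + 34):
  U = 117
  Y = 144
  E = 102 − 117 + 4·144 = 561
  L = 29 + 5·117 − 5·144 (+34 from intervention) = -72
  K = 162 + 144 − 3·561 − 4·(-72) = -1089
K: -1133 − (-1089) = -44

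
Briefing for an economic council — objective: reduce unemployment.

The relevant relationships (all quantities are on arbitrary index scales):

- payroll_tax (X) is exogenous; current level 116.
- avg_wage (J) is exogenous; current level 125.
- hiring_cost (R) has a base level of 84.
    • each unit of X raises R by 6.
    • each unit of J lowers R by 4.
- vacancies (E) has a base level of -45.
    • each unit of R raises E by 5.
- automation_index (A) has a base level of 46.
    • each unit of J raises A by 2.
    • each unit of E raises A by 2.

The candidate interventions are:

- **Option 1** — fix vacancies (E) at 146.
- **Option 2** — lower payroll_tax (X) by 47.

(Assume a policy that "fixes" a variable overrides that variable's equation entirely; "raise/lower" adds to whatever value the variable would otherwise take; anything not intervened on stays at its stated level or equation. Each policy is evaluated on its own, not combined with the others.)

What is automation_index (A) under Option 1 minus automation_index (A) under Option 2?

Option 1 (E := 146):
  X = 116
  J = 125
  R = 84 + 6·116 − 4·125 = 280
  E = 146
  A = 46 + 2·125 + 2·146 = 588
Option 2 (X − 47):
  X = 116 − 47 = 69
  J = 125
  R = 84 + 6·69 − 4·125 = -2
  E = -45 + 5·(-2) = -55
  A = 46 + 2·125 + 2·(-55) = 186
A: 588 − 186 = 402

402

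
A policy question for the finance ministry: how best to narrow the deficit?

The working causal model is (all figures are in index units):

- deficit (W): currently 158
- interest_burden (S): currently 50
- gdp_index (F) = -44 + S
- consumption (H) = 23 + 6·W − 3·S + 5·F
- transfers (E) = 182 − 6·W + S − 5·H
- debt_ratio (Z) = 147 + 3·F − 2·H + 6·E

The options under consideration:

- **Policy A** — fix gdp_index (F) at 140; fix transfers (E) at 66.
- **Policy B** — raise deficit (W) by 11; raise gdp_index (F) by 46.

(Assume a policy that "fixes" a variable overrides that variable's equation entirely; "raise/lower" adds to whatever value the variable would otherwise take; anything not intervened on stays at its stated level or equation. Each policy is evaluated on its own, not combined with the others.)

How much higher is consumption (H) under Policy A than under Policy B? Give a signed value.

374

Policy A (F := 140, E := 66):
  W = 158
  S = 50
  F = 140
  H = 23 + 6·158 − 3·50 + 5·140 = 1521
Policy B (W + 11, F + 46):
  W = 158 + 11 = 169
  S = 50
  F = -44 + 50 (+46 from intervention) = 52
  H = 23 + 6·169 − 3·50 + 5·52 = 1147
H: 1521 − 1147 = 374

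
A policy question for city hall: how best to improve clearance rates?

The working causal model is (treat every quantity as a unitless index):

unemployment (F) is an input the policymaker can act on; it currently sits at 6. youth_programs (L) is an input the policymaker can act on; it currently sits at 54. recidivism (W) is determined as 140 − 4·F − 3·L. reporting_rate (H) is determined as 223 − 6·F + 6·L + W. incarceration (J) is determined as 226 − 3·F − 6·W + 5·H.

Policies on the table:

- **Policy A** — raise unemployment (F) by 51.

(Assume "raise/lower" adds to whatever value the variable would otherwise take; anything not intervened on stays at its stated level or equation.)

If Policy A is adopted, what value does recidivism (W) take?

-250

Policy A (F + 51):
  F = 6 + 51 = 57
  L = 54
  W = 140 − 4·57 − 3·54 = -250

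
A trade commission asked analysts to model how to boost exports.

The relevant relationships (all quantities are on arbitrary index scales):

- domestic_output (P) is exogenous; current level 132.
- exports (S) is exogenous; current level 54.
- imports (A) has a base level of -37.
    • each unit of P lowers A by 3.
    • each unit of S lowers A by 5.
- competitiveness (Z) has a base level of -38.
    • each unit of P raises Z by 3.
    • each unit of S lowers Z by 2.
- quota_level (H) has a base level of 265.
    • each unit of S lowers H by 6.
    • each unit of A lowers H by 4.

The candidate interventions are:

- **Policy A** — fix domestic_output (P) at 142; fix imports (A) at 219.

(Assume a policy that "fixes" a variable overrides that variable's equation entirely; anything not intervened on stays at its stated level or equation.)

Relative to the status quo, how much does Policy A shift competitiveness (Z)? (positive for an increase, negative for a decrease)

Baseline:
  P = 132
  S = 54
  Z = -38 + 3·132 − 2·54 = 250
Policy A (P := 142, A := 219):
  P = 142
  S = 54
  Z = -38 + 3·142 − 2·54 = 280
Change in Z: 280 − 250 = 30

30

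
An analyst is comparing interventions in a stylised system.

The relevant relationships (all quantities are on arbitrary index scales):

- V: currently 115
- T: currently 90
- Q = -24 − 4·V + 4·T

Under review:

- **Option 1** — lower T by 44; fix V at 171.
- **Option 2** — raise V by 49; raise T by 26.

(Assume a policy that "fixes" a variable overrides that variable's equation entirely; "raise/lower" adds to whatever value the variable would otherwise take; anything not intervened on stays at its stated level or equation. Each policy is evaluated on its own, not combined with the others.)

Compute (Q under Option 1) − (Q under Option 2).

-308

Option 1 (T − 44, V := 171):
  V = 171
  T = 90 − 44 = 46
  Q = -24 − 4·171 + 4·46 = -524
Option 2 (V + 49, T + 26):
  V = 115 + 49 = 164
  T = 90 + 26 = 116
  Q = -24 − 4·164 + 4·116 = -216
Q: -524 − (-216) = -308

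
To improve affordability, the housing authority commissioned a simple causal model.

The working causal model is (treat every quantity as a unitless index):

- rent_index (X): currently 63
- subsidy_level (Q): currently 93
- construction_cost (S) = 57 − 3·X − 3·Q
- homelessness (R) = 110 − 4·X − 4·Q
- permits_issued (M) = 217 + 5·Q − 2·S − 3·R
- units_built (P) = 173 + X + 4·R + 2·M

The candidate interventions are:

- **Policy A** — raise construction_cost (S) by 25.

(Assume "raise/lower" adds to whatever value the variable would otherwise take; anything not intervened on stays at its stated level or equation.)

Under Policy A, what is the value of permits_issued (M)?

Policy A (S + 25):
  X = 63
  Q = 93
  S = 57 − 3·63 − 3·93 (+25 from intervention) = -386
  R = 110 − 4·63 − 4·93 = -514
  M = 217 + 5·93 − 2·(-386) − 3·(-514) = 2996

2996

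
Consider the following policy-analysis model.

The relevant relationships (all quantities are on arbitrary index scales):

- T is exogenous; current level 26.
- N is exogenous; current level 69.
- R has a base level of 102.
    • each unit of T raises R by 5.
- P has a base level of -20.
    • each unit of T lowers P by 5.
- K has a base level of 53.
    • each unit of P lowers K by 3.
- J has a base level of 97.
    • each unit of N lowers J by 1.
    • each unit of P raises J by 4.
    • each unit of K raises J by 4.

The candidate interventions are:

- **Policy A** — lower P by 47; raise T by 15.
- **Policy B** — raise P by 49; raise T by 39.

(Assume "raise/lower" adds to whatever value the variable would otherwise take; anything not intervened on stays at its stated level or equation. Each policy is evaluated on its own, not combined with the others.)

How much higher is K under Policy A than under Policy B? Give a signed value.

-72

Policy A (P − 47, T + 15):
  T = 26 + 15 = 41
  P = -20 − 5·41 (−47 from intervention) = -272
  K = 53 − 3·(-272) = 869
Policy B (P + 49, T + 39):
  T = 26 + 39 = 65
  P = -20 − 5·65 (+49 from intervention) = -296
  K = 53 − 3·(-296) = 941
K: 869 − 941 = -72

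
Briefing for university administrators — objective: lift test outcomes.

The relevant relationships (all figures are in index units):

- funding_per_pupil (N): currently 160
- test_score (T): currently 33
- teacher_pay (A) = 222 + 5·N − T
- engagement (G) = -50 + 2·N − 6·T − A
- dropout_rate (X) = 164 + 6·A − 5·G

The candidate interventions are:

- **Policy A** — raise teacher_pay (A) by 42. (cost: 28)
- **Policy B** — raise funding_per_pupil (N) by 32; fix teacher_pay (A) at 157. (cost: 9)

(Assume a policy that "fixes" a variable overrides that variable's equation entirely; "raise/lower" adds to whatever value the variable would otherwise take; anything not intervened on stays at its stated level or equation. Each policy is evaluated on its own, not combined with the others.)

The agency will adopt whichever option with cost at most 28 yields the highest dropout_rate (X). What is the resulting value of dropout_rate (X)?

Policy A (A + 42):
  N = 160
  T = 33
  A = 222 + 5·160 − 33 (+42 from intervention) = 1031
  G = -50 + 2·160 − 6·33 − 1031 = -959
  X = 164 + 6·1031 − 5·(-959) = 11145
Policy B (N + 32, A := 157):
  N = 160 + 32 = 192
  T = 33
  A = 157
  G = -50 + 2·192 − 6·33 − 157 = -21
  X = 164 + 6·157 − 5·(-21) = 1211
Comparing — Policy A: X=11145, Policy B: X=1211. Highest is 11145 (Policy A).

11145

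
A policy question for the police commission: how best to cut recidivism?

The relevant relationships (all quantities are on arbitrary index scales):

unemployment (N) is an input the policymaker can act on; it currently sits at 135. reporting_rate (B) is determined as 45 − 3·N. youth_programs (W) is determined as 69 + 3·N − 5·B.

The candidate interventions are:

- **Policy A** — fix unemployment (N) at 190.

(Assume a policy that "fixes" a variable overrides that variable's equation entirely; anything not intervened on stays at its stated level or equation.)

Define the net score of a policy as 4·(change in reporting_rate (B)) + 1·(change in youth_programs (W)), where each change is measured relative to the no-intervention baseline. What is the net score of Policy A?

330

Baseline:
  N = 135
  B = 45 − 3·135 = -360
  W = 69 + 3·135 − 5·(-360) = 2274
Policy A (N := 190):
  N = 190
  B = 45 − 3·190 = -525
  W = 69 + 3·190 − 5·(-525) = 3264
ΔB = -525 − (-360) = -165; ΔW = 3264 − 2274 = 990
Score = 4·(-165) + 1·990 = 330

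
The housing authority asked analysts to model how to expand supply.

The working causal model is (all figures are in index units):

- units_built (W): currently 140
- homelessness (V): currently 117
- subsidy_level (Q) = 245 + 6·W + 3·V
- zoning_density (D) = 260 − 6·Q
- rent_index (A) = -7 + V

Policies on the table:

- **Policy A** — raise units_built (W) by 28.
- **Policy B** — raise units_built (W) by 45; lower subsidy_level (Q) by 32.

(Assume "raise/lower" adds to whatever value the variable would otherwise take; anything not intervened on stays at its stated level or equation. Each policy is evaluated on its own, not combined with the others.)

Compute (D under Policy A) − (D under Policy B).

420

Policy A (W + 28):
  W = 140 + 28 = 168
  V = 117
  Q = 245 + 6·168 + 3·117 = 1604
  D = 260 − 6·1604 = -9364
Policy B (W + 45, Q − 32):
  W = 140 + 45 = 185
  V = 117
  Q = 245 + 6·185 + 3·117 (−32 from intervention) = 1674
  D = 260 − 6·1674 = -9784
D: -9364 − (-9784) = 420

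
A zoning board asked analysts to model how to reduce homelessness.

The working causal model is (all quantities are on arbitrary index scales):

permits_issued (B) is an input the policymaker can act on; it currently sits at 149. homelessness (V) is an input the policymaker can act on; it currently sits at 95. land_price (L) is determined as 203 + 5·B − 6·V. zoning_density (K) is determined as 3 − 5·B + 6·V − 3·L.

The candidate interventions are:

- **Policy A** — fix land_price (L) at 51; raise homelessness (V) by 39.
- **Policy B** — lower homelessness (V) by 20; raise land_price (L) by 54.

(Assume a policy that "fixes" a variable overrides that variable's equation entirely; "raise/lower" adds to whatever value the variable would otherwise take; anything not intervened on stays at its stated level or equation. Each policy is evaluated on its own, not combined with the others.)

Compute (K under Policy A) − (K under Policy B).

Policy A (L := 51, V + 39):
  B = 149
  V = 95 + 39 = 134
  L = 51
  K = 3 − 5·149 + 6·134 − 3·51 = -91
Policy B (V − 20, L + 54):
  B = 149
  V = 95 − 20 = 75
  L = 203 + 5·149 − 6·75 (+54 from intervention) = 552
  K = 3 − 5·149 + 6·75 − 3·552 = -1948
K: -91 − (-1948) = 1857

1857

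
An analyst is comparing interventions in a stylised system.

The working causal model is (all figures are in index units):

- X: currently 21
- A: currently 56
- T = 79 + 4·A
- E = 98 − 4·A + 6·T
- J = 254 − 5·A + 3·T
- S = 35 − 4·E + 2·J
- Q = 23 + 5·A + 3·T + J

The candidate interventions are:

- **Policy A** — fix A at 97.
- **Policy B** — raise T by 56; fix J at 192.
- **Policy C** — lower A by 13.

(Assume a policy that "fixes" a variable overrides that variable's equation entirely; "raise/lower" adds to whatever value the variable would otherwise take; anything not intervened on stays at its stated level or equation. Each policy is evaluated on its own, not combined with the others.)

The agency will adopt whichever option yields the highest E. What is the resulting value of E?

Policy A (A := 97):
  A = 97
  T = 79 + 4·97 = 467
  E = 98 − 4·97 + 6·467 = 2512
Policy B (T + 56, J := 192):
  A = 56
  T = 79 + 4·56 (+56 from intervention) = 359
  E = 98 − 4·56 + 6·359 = 2028
Policy C (A − 13):
  A = 56 − 13 = 43
  T = 79 + 4·43 = 251
  E = 98 − 4·43 + 6·251 = 1432
Comparing — Policy A: E=2512, Policy B: E=2028, Policy C: E=1432. Highest is 2512 (Policy A).

2512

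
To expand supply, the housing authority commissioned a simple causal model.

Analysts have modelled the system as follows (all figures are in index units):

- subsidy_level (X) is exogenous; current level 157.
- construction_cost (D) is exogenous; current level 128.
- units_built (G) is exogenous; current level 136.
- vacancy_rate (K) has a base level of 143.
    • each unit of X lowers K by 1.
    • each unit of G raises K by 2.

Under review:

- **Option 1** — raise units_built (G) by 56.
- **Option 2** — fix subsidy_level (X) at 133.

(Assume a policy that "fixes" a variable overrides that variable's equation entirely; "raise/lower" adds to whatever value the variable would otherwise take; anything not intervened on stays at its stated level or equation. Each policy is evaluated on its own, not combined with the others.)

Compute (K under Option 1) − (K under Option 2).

Option 1 (G + 56):
  X = 157
  G = 136 + 56 = 192
  K = 143 − 157 + 2·192 = 370
Option 2 (X := 133):
  X = 133
  G = 136
  K = 143 − 133 + 2·136 = 282
K: 370 − 282 = 88

88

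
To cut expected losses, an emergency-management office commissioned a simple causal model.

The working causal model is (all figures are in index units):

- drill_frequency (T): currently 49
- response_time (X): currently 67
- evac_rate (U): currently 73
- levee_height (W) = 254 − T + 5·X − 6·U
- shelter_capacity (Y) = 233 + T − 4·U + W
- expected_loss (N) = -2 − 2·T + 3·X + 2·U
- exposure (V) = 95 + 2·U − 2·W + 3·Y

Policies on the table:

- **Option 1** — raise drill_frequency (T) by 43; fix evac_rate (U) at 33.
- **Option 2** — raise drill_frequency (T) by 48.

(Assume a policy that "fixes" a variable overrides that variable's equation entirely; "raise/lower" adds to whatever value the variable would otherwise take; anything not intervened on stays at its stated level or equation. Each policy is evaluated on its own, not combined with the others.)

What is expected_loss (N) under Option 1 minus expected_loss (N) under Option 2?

-70

Option 1 (T + 43, U := 33):
  T = 49 + 43 = 92
  X = 67
  U = 33
  N = -2 − 2·92 + 3·67 + 2·33 = 81
Option 2 (T + 48):
  T = 49 + 48 = 97
  X = 67
  U = 73
  N = -2 − 2·97 + 3·67 + 2·73 = 151
N: 81 − 151 = -70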